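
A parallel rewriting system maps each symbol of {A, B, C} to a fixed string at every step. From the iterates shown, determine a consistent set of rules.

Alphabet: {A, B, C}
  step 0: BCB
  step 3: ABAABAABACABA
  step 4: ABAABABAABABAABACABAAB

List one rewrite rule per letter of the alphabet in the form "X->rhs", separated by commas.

A->AB, B->A, C->AC

  step 3 ⇒ step 4: ABAABAABACABA ⇒ AB·A·AB·AB·A·AB·AB·A·AB·AC·AB·A·AB
    A ↦ AB
    B ↦ A
    C ↦ AC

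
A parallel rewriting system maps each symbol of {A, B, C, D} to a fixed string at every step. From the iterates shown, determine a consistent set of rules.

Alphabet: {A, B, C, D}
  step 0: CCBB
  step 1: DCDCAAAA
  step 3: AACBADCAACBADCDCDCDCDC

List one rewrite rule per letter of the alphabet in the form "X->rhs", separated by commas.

  step 0 ⇒ step 1: CCBB ⇒ DC·DC·AA·AA
    B ↦ AA
    C ↦ DC
    A ↦ C  (constrained at step 1)
    D ↦ BA  (constrained at step 1)

A->C, B->AA, C->DC, D->BA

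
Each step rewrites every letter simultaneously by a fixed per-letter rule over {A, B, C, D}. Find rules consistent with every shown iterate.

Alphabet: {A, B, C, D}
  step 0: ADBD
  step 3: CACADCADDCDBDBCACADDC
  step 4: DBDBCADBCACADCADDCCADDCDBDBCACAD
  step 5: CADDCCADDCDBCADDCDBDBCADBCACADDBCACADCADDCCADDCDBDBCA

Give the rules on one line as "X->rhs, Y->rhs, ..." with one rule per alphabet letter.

  step 4 ⇒ step 5: DBDBCADBCACADCADDCCADDCDBDBCACAD ⇒ CA·DDC·CA·DDC·D·B·CA·DDC·D·B·D·B·CA·D·B·CA·CA·D·D·B·CA·CA·D·CA·DDC·CA·DDC·D·B·D·B·CA
    A ↦ B
    B ↦ DDC
    C ↦ D
    D ↦ CA

A->B, B->DDC, C->D, D->CA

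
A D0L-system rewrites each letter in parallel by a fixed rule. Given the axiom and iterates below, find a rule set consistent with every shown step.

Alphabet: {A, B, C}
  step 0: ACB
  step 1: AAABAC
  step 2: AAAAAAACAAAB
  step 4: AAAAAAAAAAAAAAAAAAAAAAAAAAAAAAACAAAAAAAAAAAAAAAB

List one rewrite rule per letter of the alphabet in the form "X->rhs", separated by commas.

  step 1 ⇒ step 2: AAABAC ⇒ AA·AA·AA·AC·AA·AB
    A ↦ AA
    B ↦ AC
    C ↦ AB

A->AA, B->AC, C->AB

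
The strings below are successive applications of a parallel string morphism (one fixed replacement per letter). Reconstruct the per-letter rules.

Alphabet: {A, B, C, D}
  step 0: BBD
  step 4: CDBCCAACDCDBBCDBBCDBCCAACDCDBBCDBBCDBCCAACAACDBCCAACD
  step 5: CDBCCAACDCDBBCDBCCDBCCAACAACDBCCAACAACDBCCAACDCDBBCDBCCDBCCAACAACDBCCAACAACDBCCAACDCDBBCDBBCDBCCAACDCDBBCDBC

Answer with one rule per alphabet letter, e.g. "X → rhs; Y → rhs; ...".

  step 4 ⇒ step 5: CDBCCAACDCDBBCDBBCDBCCAACDCDBBCDBBCDBCCAACAACDBCCAACD ⇒ CD·BC·CAA·CD·CD·B·B·CD·BC·CD·BC·CAA·CAA·CD·BC·CAA·CAA·CD·BC·CAA·CD·CD·B·B·CD·BC·CD·BC·CAA·CAA·CD·BC·CAA·CAA·CD·BC·CAA·CD·CD·B·B·CD·B·B·CD·BC·CAA·CD·CD·B·B·CD·BC
    A ↦ B
    B ↦ CAA
    C ↦ CD
    D ↦ BC

A->B, B->CAA, C->CD, D->BC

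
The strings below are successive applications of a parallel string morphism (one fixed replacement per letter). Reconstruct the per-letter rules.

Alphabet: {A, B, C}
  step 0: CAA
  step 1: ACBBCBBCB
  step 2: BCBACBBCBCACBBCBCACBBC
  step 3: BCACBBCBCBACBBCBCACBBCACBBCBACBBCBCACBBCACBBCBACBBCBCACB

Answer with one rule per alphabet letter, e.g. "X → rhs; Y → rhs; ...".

  step 2 ⇒ step 3: BCBACBBCBCACBBCBCACBBC ⇒ BC·ACB·BC·BCB·ACB·BC·BC·ACB·BC·ACB·BCB·ACB·BC·BC·ACB·BC·ACB·BCB·ACB·BC·BC·ACB
    A ↦ BCB
    B ↦ BC
    C ↦ ACB

A->BCB, B->BC, C->ACB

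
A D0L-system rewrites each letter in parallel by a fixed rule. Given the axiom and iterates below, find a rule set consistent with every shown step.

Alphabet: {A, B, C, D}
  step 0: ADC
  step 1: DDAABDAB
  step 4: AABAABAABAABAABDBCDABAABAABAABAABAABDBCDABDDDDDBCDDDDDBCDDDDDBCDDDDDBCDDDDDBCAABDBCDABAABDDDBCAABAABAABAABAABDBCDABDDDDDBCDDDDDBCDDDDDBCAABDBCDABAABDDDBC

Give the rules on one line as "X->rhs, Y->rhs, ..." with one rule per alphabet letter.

  step 0 ⇒ step 1: ADC ⇒ DD·AAB·DAB
    A ↦ DD
    C ↦ DAB
    D ↦ AAB
    B ↦ DBC  (constrained at step 1)

A->DD, B->DBC, C->DAB, D->AAB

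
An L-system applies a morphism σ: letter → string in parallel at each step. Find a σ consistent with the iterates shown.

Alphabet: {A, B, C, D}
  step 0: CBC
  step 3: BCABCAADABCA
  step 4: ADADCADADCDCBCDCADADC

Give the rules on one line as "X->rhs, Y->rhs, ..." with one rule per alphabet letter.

A->DC, B->AD, C->A, D->BC

  step 3 ⇒ step 4: BCABCAADABCA ⇒ AD·A·DC·AD·A·DC·DC·BC·DC·AD·A·DC
    A ↦ DC
    B ↦ AD
    C ↦ A
    D ↦ BC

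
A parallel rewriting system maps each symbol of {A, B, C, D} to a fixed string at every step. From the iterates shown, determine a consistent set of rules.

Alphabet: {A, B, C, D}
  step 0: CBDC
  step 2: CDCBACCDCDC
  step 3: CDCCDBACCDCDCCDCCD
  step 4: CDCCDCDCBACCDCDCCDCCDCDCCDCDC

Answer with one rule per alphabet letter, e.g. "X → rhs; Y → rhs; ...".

  step 3 ⇒ step 4: CDCCDBACCDCDCCDCCD ⇒ CD·C·CD·CD·C·BA·C·CD·CD·C·CD·C·CD·CD·C·CD·CD·C
    A ↦ C
    B ↦ BA
    C ↦ CD
    D ↦ C

A->C, B->BA, C->CD, D->C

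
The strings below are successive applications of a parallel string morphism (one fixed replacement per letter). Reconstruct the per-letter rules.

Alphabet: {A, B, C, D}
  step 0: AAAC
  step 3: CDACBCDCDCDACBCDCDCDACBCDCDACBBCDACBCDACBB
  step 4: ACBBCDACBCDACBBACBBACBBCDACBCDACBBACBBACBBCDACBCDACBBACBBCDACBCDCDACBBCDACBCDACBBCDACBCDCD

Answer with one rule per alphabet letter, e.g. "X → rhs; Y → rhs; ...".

  step 3 ⇒ step 4: CDACBCDCDCDACBCDCDCDACBCDCDACBBCDACBCDACBB ⇒ ACB·B·CD·ACB·CD·ACB·B·ACB·B·ACB·B·CD·ACB·CD·ACB·B·ACB·B·ACB·B·CD·ACB·CD·ACB·B·ACB·B·CD·ACB·CD·CD·ACB·B·CD·ACB·CD·ACB·B·CD·ACB·CD·CD
    A ↦ CD
    B ↦ CD
    C ↦ ACB
    D ↦ B

A->CD, B->CD, C->ACB, D->B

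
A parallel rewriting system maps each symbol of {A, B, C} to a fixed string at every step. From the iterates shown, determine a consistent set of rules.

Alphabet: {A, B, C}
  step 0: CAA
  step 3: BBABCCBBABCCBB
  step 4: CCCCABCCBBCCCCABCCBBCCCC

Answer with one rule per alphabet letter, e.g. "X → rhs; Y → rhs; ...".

A->AB, B->CC, C->B

  step 3 ⇒ step 4: BBABCCBBABCCBB ⇒ CC·CC·AB·CC·B·B·CC·CC·AB·CC·B·B·CC·CC
    A ↦ AB
    B ↦ CC
    C ↦ B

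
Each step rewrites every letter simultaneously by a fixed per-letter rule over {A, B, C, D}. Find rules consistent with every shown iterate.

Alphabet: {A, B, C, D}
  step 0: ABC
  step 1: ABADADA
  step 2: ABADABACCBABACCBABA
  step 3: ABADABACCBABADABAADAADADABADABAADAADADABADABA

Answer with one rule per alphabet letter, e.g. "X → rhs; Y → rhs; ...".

  step 2 ⇒ step 3: ABADABACCBABACCBABA ⇒ ABA·D·ABA·CCB·ABA·D·ABA·ADA·ADA·D·ABA·D·ABA·ADA·ADA·D·ABA·D·ABA
    A ↦ ABA
    B ↦ D
    C ↦ ADA
    D ↦ CCB

A->ABA, B->D, C->ADA, D->CCB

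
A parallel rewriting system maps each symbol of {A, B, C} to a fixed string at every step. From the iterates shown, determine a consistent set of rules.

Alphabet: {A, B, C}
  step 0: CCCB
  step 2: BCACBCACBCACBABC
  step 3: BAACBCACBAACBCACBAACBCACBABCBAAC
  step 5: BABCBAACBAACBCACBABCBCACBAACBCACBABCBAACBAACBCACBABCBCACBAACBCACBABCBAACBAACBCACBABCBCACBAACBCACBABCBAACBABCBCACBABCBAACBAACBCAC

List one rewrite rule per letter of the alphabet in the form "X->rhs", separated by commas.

  step 2 ⇒ step 3: BCACBCACBCACBABC ⇒ BA·AC·BC·AC·BA·AC·BC·AC·BA·AC·BC·AC·BA·BC·BA·AC
    A ↦ BC
    B ↦ BA
    C ↦ AC

A->BC, B->BA, C->AC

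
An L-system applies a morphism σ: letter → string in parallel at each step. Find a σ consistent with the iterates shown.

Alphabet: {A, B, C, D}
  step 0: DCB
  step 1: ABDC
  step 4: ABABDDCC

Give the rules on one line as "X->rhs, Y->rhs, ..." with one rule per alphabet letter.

A->C, B->C, C->D, D->AB

  step 0 ⇒ step 1: DCB ⇒ AB·D·C
    B ↦ C
    C ↦ D
    D ↦ AB
    A ↦ C  (constrained at step 1)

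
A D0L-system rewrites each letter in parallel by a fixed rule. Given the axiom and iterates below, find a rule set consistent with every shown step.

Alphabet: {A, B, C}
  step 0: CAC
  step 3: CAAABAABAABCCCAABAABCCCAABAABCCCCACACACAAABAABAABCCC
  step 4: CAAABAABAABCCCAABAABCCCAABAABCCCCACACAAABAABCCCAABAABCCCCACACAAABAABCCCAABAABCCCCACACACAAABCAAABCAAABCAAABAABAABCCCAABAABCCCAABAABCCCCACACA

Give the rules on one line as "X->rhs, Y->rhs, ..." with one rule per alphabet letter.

  step 3 ⇒ step 4: CAAABAABAABCCCAABAABCCCAABAABCCCCACACACAAABAABAABCCC ⇒ CA·AAB·AAB·AAB·CCC·AAB·AAB·CCC·AAB·AAB·CCC·CA·CA·CA·AAB·AAB·CCC·AAB·AAB·CCC·CA·CA·CA·AAB·AAB·CCC·AAB·AAB·CCC·CA·CA·CA·CA·AAB·CA·AAB·CA·AAB·CA·AAB·AAB·AAB·CCC·AAB·AAB·CCC·AAB·AAB·CCC·CA·CA·CA
    A ↦ AAB
    B ↦ CCC
    C ↦ CA

A->AAB, B->CCC, C->CA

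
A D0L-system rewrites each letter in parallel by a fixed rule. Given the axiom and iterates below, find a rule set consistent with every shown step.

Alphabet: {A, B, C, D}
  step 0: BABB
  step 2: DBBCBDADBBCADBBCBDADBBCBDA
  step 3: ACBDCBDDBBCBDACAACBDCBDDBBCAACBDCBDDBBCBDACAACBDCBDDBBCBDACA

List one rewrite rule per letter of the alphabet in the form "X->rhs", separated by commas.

  step 2 ⇒ step 3: DBBCBDADBBCADBBCBDADBBCBDA ⇒ A·CBD·CBD·DBB·CBD·A·CA·A·CBD·CBD·DBB·CA·A·CBD·CBD·DBB·CBD·A·CA·A·CBD·CBD·DBB·CBD·A·CA
    A ↦ CA
    B ↦ CBD
    C ↦ DBB
    D ↦ A

A->CA, B->CBD, C->DBB, D->A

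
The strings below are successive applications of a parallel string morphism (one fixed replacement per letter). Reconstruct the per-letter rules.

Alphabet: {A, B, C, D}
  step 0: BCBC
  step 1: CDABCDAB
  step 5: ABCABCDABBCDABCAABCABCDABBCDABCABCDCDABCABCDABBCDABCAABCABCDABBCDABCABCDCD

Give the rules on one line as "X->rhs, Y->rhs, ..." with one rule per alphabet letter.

  step 0 ⇒ step 1: BCBC ⇒ CD·AB·CD·AB
    B ↦ CD
    C ↦ AB
    A ↦ B  (constrained at step 1)
    D ↦ CA  (constrained at step 1)

A->B, B->CD, C->AB, D->CA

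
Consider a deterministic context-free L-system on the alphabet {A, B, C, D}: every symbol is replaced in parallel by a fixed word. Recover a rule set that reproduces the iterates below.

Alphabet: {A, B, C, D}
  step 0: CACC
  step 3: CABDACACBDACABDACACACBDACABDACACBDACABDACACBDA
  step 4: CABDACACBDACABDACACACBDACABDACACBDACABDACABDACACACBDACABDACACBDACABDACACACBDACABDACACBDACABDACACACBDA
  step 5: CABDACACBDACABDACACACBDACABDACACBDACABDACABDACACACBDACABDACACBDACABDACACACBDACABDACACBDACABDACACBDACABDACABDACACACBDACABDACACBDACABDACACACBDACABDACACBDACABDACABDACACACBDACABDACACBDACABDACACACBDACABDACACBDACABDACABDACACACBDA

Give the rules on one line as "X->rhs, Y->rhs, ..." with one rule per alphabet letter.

  step 4 ⇒ step 5: CABDACACBDACABDACACACBDACABDACACBDACABDACABDACACACBDACABDACACBDACABDACACACBDACABDACACBDACABDACACACBDA ⇒ CA·BDA·CA·C·BDA·CA·BDA·CA·CA·C·BDA·CA·BDA·CA·C·BDA·CA·BDA·CA·BDA·CA·CA·C·BDA·CA·BDA·CA·C·BDA·CA·BDA·CA·CA·C·BDA·CA·BDA·CA·C·BDA·CA·BDA·CA·C·BDA·CA·BDA·CA·BDA·CA·CA·C·BDA·CA·BDA·CA·C·BDA·CA·BDA·CA·CA·C·BDA·CA·BDA·CA·C·BDA·CA·BDA·CA·BDA·CA·CA·C·BDA·CA·BDA·CA·C·BDA·CA·BDA·CA·CA·C·BDA·CA·BDA·CA·C·BDA·CA·BDA·CA·BDA·CA·CA·C·BDA
    A ↦ BDA
    B ↦ CA
    C ↦ CA
    D ↦ C

A->BDA, B->CA, C->CA, D->C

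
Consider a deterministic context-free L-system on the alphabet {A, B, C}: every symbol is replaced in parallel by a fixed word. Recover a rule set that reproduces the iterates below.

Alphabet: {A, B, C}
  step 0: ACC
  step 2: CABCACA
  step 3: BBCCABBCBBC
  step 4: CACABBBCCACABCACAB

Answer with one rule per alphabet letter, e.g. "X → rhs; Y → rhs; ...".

A->BC, B->CA, C->B

  step 3 ⇒ step 4: BBCCABBCBBC ⇒ CA·CA·B·B·BC·CA·CA·B·CA·CA·B
    A ↦ BC
    B ↦ CA
    C ↦ B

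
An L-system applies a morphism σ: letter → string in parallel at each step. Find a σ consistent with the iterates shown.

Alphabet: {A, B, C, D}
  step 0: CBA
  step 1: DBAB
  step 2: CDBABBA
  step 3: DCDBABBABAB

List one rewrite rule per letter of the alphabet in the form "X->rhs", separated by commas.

  step 2 ⇒ step 3: CDBABBA ⇒ D·CD·BA·B·BA·BA·B
    A ↦ B
    B ↦ BA
    C ↦ D
    D ↦ CD

A->B, B->BA, C->D, D->CD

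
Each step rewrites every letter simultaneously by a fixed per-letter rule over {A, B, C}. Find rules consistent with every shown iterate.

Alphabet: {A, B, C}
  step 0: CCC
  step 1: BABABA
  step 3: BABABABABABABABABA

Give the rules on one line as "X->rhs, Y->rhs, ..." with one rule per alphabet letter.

A->CC, B->C, C->BA

  step 0 ⇒ step 1: CCC ⇒ BA·BA·BA
    C ↦ BA
    A ↦ CC  (constrained at step 1)
    B ↦ C  (constrained at step 1)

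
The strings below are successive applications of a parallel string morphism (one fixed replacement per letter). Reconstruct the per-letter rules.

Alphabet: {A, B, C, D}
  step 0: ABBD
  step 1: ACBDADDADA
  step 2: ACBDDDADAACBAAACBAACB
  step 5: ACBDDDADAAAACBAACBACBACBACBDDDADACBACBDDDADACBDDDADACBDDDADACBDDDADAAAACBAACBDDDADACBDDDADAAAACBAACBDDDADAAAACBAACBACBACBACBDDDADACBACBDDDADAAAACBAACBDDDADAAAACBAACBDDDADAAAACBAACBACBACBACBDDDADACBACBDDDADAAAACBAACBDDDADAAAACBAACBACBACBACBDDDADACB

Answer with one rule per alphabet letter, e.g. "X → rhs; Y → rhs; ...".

  step 1 ⇒ step 2: ACBDADDADA ⇒ ACB·DD·DAD·A·ACB·A·A·ACB·A·ACB
    A ↦ ACB
    B ↦ DAD
    C ↦ DD
    D ↦ A

A->ACB, B->DAD, C->DD, D->A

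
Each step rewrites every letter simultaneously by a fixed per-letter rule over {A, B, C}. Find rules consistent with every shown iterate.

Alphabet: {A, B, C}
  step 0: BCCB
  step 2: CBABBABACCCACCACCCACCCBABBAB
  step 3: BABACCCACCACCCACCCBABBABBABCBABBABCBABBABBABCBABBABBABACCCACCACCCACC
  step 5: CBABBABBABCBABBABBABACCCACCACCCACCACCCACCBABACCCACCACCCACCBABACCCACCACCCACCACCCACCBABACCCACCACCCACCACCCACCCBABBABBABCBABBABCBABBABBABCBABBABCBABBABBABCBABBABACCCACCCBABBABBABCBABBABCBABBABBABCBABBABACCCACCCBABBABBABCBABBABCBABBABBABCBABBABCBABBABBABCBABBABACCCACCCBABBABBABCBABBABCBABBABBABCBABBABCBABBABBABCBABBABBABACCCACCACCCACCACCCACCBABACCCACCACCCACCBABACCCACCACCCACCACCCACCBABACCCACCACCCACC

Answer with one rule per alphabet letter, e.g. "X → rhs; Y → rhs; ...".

  step 2 ⇒ step 3: CBABBABACCCACCACCCACCCBABBAB ⇒ BAB·ACC·C·ACC·ACC·C·ACC·C·BAB·BAB·BAB·C·BAB·BAB·C·BAB·BAB·BAB·C·BAB·BAB·BAB·ACC·C·ACC·ACC·C·ACC
    A ↦ C
    B ↦ ACC
    C ↦ BAB

A->C, B->ACC, C->BAB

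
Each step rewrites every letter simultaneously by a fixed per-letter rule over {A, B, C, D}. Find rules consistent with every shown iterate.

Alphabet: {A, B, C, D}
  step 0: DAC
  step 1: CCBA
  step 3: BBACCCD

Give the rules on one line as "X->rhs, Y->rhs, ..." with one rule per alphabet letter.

  step 0 ⇒ step 1: DAC ⇒ CC·B·A
    A ↦ B
    C ↦ A
    D ↦ CC
    B ↦ CD  (constrained at step 1)

A->B, B->CD, C->A, D->CC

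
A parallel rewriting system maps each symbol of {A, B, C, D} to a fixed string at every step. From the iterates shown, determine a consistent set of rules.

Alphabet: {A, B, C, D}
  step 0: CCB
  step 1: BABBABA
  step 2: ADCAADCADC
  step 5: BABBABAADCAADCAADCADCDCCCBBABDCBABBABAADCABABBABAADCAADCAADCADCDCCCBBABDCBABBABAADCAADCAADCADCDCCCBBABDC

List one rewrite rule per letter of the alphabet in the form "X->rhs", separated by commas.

A->DC, B->A, C->BAB, D->CCB

  step 1 ⇒ step 2: BABBABA ⇒ A·DC·A·A·DC·A·DC
    A ↦ DC
    B ↦ A
  step 0 ⇒ step 1: CCB ⇒ BAB·BAB·A
    C ↦ BAB
    D ↦ CCB  (constrained at step 2)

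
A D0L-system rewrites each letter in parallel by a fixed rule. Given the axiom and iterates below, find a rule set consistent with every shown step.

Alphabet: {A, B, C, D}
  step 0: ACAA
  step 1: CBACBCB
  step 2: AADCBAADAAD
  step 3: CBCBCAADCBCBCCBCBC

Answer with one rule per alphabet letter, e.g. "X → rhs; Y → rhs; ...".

  step 2 ⇒ step 3: AADCBAADAAD ⇒ CB·CB·C·A·AD·CB·CB·C·CB·CB·C
    A ↦ CB
    B ↦ AD
    C ↦ A
    D ↦ C

A->CB, B->AD, C->A, D->C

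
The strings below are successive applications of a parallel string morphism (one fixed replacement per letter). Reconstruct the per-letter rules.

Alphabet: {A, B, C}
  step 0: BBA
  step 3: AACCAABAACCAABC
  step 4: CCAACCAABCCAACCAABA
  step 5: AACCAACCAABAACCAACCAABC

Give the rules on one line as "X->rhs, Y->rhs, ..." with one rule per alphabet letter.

  step 4 ⇒ step 5: CCAACCAABCCAACCAABA ⇒ A·A·C·C·A·A·C·C·AAB·A·A·C·C·A·A·C·C·AAB·C
    A ↦ C
    B ↦ AAB
    C ↦ A

A->C, B->AAB, C->A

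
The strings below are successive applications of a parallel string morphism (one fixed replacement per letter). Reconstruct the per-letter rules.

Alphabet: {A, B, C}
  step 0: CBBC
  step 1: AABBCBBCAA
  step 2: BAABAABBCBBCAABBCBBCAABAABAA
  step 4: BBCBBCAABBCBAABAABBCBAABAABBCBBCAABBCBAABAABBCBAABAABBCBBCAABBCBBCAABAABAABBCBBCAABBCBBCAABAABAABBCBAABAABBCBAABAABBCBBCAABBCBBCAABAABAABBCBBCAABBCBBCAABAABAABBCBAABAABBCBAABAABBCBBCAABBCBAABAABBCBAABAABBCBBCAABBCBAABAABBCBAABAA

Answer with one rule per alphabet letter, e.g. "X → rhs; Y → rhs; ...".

A->BAA, B->BBC, C->AA

  step 1 ⇒ step 2: AABBCBBCAA ⇒ BAA·BAA·BBC·BBC·AA·BBC·BBC·AA·BAA·BAA
    A ↦ BAA
    B ↦ BBC
    C ↦ AA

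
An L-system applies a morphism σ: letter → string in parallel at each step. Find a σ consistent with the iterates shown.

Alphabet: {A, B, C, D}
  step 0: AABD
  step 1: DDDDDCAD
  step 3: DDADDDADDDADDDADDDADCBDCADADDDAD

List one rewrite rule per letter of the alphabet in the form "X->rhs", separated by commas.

A->DD, B->DC, C->CB, D->AD

  step 0 ⇒ step 1: AABD ⇒ DD·DD·DC·AD
    A ↦ DD
    B ↦ DC
    D ↦ AD
    C ↦ CB  (constrained at step 1)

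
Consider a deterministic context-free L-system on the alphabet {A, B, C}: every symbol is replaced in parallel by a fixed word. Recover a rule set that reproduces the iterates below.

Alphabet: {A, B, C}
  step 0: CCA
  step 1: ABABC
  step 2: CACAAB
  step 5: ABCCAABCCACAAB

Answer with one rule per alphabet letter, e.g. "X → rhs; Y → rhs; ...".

  step 1 ⇒ step 2: ABABC ⇒ C·A·C·A·AB
    A ↦ C
    B ↦ A
    C ↦ AB

A->C, B->A, C->AB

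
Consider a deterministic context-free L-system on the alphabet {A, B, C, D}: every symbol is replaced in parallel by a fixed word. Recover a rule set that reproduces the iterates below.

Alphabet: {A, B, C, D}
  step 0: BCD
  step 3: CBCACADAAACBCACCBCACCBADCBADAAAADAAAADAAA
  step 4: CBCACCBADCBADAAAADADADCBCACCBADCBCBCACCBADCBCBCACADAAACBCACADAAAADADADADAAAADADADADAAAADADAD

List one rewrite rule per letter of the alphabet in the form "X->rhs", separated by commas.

  step 3 ⇒ step 4: CBCACADAAACBCACCBCACCBADCBADAAAADAAAADAAA ⇒ CB·CAC·CB·AD·CB·AD·AAA·AD·AD·AD·CB·CAC·CB·AD·CB·CB·CAC·CB·AD·CB·CB·CAC·AD·AAA·CB·CAC·AD·AAA·AD·AD·AD·AD·AAA·AD·AD·AD·AD·AAA·AD·AD·AD
    A ↦ AD
    B ↦ CAC
    C ↦ CB
    D ↦ AAA

A->AD, B->CAC, C->CB, D->AAA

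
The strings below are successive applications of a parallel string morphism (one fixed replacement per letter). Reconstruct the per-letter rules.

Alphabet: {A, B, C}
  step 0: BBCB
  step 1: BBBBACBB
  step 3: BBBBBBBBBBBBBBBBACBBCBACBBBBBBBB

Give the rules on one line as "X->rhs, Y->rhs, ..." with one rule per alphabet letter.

A->CB, B->BB, C->AC

  step 0 ⇒ step 1: BBCB ⇒ BB·BB·AC·BB
    B ↦ BB
    C ↦ AC
    A ↦ CB  (constrained at step 1)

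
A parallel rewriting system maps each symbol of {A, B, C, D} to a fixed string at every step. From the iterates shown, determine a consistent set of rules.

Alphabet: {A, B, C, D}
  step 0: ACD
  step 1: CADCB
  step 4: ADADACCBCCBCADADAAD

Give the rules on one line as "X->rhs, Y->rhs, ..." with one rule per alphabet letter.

A->C, B->A, C->AD, D->CB

  step 0 ⇒ step 1: ACD ⇒ C·AD·CB
    A ↦ C
    C ↦ AD
    D ↦ CB
    B ↦ A  (constrained at step 1)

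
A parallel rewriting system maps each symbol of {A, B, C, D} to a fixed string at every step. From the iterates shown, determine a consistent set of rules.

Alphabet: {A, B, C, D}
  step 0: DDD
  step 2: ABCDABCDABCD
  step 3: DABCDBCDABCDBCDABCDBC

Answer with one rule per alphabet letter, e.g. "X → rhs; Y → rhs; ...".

A->D, B->AB, C->CD, D->BC

  step 2 ⇒ step 3: ABCDABCDABCD ⇒ D·AB·CD·BC·D·AB·CD·BC·D·AB·CD·BC
    A ↦ D
    B ↦ AB
    C ↦ CD
    D ↦ BC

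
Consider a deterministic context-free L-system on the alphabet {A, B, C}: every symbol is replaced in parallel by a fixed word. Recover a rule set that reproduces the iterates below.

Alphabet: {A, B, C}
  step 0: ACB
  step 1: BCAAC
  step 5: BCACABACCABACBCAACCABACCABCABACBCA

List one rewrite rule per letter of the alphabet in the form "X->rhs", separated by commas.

A->B, B->AC, C->CA

  step 0 ⇒ step 1: ACB ⇒ B·CA·AC
    A ↦ B
    B ↦ AC
    C ↦ CA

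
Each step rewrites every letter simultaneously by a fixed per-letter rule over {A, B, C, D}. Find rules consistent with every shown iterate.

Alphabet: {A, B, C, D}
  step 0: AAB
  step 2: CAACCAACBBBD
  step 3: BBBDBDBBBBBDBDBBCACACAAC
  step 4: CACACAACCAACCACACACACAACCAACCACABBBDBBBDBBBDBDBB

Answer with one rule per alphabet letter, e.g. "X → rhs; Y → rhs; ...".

  step 3 ⇒ step 4: BBBDBDBBBBBDBDBBCACACAAC ⇒ CA·CA·CA·AC·CA·AC·CA·CA·CA·CA·CA·AC·CA·AC·CA·CA·BB·BD·BB·BD·BB·BD·BD·BB
    A ↦ BD
    B ↦ CA
    C ↦ BB
    D ↦ AC

A->BD, B->CA, C->BB, D->AC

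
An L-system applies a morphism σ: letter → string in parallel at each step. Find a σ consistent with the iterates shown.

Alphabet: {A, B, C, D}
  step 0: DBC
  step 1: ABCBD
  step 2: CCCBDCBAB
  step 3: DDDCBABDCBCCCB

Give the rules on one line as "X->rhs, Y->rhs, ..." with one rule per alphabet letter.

A->CC, B->CB, C->D, D->AB

  step 2 ⇒ step 3: CCCBDCBAB ⇒ D·D·D·CB·AB·D·CB·CC·CB
    A ↦ CC
    B ↦ CB
    C ↦ D
    D ↦ AB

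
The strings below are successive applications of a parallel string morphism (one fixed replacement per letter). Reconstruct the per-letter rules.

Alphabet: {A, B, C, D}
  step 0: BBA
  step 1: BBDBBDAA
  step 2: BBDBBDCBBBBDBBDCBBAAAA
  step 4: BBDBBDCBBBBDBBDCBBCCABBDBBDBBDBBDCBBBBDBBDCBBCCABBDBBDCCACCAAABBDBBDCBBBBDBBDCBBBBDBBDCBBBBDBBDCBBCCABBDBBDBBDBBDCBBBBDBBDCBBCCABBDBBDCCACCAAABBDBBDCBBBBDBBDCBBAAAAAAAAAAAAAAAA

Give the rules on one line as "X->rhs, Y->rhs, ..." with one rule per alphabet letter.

  step 1 ⇒ step 2: BBDBBDAA ⇒ BBD·BBD·CBB·BBD·BBD·CBB·AA·AA
    A ↦ AA
    B ↦ BBD
    D ↦ CBB
    C ↦ CCA  (constrained at step 2)

A->AA, B->BBD, C->CCA, D->CBB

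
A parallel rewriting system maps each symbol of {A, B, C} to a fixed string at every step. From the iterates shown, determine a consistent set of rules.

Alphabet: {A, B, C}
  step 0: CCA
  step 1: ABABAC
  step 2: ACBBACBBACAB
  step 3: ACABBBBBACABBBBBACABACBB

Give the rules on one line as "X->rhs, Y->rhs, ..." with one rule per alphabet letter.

A->AC, B->BB, C->AB

  step 2 ⇒ step 3: ACBBACBBACAB ⇒ AC·AB·BB·BB·AC·AB·BB·BB·AC·AB·AC·BB
    A ↦ AC
    B ↦ BB
    C ↦ AB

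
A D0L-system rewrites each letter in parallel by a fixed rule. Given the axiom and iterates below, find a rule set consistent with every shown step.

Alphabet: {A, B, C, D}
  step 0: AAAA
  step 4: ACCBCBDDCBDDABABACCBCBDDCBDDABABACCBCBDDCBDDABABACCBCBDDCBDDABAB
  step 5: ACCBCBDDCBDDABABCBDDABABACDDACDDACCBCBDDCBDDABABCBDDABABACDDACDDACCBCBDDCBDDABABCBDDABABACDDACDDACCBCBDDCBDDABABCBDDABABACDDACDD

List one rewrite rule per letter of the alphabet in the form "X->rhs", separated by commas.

  step 4 ⇒ step 5: ACCBCBDDCBDDABABACCBCBDDCBDDABABACCBCBDDCBDDABABACCBCBDDCBDDABAB ⇒ AC·CB·CB·DD·CB·DD·AB·AB·CB·DD·AB·AB·AC·DD·AC·DD·AC·CB·CB·DD·CB·DD·AB·AB·CB·DD·AB·AB·AC·DD·AC·DD·AC·CB·CB·DD·CB·DD·AB·AB·CB·DD·AB·AB·AC·DD·AC·DD·AC·CB·CB·DD·CB·DD·AB·AB·CB·DD·AB·AB·AC·DD·AC·DD
    A ↦ AC
    B ↦ DD
    C ↦ CB
    D ↦ AB

A->AC, B->DD, C->CB, D->AB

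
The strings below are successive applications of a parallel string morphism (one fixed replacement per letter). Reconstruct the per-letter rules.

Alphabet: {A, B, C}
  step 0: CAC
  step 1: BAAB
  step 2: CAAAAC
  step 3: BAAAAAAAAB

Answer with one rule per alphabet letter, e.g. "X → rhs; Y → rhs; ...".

A->AA, B->C, C->B

  step 2 ⇒ step 3: CAAAAC ⇒ B·AA·AA·AA·AA·B
    A ↦ AA
    C ↦ B
  step 1 ⇒ step 2: BAAB ⇒ C·AA·AA·C
    B ↦ C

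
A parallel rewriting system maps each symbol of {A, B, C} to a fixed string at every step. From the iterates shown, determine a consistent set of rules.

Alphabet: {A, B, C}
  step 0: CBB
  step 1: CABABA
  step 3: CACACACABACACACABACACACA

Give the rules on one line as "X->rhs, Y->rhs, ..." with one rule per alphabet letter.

  step 0 ⇒ step 1: CBB ⇒ CA·BA·BA
    B ↦ BA
    C ↦ CA
    A ↦ CA  (constrained at step 1)

A->CA, B->BA, C->CA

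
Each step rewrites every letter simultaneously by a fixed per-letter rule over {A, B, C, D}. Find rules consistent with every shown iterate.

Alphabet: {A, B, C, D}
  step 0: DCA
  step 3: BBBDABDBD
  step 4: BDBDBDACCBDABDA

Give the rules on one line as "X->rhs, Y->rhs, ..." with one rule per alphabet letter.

  step 3 ⇒ step 4: BBBDABDBD ⇒ BD·BD·BD·A·CC·BD·A·BD·A
    A ↦ CC
    B ↦ BD
    D ↦ A
    C ↦ B  (constrained at step 0)

A->CC, B->BD, C->B, D->A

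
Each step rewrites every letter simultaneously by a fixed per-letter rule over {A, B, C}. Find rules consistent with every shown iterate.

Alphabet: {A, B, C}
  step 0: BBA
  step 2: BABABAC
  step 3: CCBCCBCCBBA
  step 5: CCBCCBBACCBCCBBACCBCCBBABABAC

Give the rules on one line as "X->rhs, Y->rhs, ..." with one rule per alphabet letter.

  step 2 ⇒ step 3: BABABAC ⇒ C·CB·C·CB·C·CB·BA
    A ↦ CB
    B ↦ C
    C ↦ BA

A->CB, B->C, C->BA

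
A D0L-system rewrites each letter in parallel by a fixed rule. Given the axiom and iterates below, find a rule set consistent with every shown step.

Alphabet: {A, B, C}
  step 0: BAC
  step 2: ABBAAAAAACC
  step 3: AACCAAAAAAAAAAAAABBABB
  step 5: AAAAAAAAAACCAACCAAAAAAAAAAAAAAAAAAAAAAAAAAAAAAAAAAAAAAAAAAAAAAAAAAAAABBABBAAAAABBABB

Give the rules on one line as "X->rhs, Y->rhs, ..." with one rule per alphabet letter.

A->AA, B->C, C->ABB

  step 2 ⇒ step 3: ABBAAAAAACC ⇒ AA·C·C·AA·AA·AA·AA·AA·AA·ABB·ABB
    A ↦ AA
    B ↦ C
    C ↦ ABB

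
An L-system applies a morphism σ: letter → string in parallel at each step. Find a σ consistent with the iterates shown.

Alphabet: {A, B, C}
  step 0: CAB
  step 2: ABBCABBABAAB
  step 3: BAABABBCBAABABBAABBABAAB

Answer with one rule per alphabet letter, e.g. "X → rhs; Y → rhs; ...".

A->BA, B->AB, C->BC

  step 2 ⇒ step 3: ABBCABBABAAB ⇒ BA·AB·AB·BC·BA·AB·AB·BA·AB·BA·BA·AB
    A ↦ BA
    B ↦ AB
    C ↦ BC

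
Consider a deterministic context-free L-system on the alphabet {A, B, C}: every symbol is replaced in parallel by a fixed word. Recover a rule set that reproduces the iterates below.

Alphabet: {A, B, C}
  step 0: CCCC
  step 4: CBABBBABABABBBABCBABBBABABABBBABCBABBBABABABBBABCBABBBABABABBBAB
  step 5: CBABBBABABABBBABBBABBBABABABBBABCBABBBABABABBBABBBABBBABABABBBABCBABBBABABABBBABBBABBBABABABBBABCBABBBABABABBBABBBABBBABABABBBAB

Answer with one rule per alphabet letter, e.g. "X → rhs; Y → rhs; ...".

  step 4 ⇒ step 5: CBABBBABABABBBABCBABBBABABABBBABCBABBBABABABBBABCBABBBABABABBBAB ⇒ CB·AB·BB·AB·AB·AB·BB·AB·BB·AB·BB·AB·AB·AB·BB·AB·CB·AB·BB·AB·AB·AB·BB·AB·BB·AB·BB·AB·AB·AB·BB·AB·CB·AB·BB·AB·AB·AB·BB·AB·BB·AB·BB·AB·AB·AB·BB·AB·CB·AB·BB·AB·AB·AB·BB·AB·BB·AB·BB·AB·AB·AB·BB·AB
    A ↦ BB
    B ↦ AB
    C ↦ CB

A->BB, B->AB, C->CB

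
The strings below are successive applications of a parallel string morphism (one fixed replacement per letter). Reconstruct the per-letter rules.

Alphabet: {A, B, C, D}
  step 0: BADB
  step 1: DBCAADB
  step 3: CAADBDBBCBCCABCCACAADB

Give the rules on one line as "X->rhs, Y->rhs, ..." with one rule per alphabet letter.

A->CA, B->DB, C->BC, D->A

  step 0 ⇒ step 1: BADB ⇒ DB·CA·A·DB
    A ↦ CA
    B ↦ DB
    D ↦ A
    C ↦ BC  (constrained at step 1)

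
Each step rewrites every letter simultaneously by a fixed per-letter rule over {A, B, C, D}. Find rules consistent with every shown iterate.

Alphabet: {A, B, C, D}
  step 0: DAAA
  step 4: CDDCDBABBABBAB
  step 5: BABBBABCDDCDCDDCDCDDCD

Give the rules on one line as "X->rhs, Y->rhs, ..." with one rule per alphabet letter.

A->D, B->CD, C->BA, D->B

  step 4 ⇒ step 5: CDDCDBABBABBAB ⇒ BA·B·B·BA·B·CD·D·CD·CD·D·CD·CD·D·CD
    A ↦ D
    B ↦ CD
    C ↦ BA
    D ↦ B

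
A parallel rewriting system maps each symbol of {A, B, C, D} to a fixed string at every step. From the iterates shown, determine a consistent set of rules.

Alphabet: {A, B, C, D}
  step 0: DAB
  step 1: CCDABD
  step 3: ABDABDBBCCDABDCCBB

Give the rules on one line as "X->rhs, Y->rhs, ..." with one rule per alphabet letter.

  step 0 ⇒ step 1: DAB ⇒ CC·D·ABD
    A ↦ D
    B ↦ ABD
    D ↦ CC
    C ↦ B  (constrained at step 1)

A->D, B->ABD, C->B, D->CC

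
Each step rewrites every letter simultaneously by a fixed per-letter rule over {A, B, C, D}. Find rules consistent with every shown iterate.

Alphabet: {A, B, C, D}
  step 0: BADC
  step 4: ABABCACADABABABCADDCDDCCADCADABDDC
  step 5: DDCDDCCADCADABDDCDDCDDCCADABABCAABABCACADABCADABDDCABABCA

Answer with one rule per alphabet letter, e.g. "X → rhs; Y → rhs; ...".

A->D, B->DC, C->CA, D->AB

  step 4 ⇒ step 5: ABABCACADABABABCADDCDDCCADCADABDDC ⇒ D·DC·D·DC·CA·D·CA·D·AB·D·DC·D·DC·D·DC·CA·D·AB·AB·CA·AB·AB·CA·CA·D·AB·CA·D·AB·D·DC·AB·AB·CA
    A ↦ D
    B ↦ DC
    C ↦ CA
    D ↦ AB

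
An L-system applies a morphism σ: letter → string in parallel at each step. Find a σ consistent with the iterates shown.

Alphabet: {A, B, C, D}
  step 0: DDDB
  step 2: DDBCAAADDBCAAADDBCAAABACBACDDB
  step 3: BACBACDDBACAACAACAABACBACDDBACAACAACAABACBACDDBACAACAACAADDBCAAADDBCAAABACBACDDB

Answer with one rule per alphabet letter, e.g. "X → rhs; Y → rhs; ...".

A->CAA, B->DDB, C->A, D->BAC

  step 2 ⇒ step 3: DDBCAAADDBCAAADDBCAAABACBACDDB ⇒ BAC·BAC·DDB·A·CAA·CAA·CAA·BAC·BAC·DDB·A·CAA·CAA·CAA·BAC·BAC·DDB·A·CAA·CAA·CAA·DDB·CAA·A·DDB·CAA·A·BAC·BAC·DDB
    A ↦ CAA
    B ↦ DDB
    C ↦ A
    D ↦ BAC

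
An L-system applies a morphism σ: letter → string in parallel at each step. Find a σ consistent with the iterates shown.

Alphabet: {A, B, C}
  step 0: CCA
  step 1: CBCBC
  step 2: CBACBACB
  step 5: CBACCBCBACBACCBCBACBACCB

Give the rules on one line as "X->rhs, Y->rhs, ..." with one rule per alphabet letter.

  step 1 ⇒ step 2: CBCBC ⇒ CB·A·CB·A·CB
    B ↦ A
    C ↦ CB
  step 0 ⇒ step 1: CCA ⇒ CB·CB·C
    A ↦ C

A->C, B->A, C->CB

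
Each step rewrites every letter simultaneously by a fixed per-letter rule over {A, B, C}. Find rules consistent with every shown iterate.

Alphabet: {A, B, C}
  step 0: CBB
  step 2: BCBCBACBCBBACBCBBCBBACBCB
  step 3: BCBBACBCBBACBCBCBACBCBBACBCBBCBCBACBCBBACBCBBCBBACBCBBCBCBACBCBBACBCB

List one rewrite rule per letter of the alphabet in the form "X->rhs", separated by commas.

A->C, B->BCB, C->BAC

  step 2 ⇒ step 3: BCBCBACBCBBACBCBBCBBACBCB ⇒ BCB·BAC·BCB·BAC·BCB·C·BAC·BCB·BAC·BCB·BCB·C·BAC·BCB·BAC·BCB·BCB·BAC·BCB·BCB·C·BAC·BCB·BAC·BCB
    A ↦ C
    B ↦ BCB
    C ↦ BAC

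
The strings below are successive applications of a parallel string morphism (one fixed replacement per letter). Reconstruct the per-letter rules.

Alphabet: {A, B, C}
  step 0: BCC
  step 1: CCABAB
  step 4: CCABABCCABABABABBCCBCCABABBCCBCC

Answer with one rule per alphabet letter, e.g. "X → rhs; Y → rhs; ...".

  step 0 ⇒ step 1: BCC ⇒ CC·AB·AB
    B ↦ CC
    C ↦ AB
    A ↦ B  (constrained at step 1)

A->B, B->CC, C->AB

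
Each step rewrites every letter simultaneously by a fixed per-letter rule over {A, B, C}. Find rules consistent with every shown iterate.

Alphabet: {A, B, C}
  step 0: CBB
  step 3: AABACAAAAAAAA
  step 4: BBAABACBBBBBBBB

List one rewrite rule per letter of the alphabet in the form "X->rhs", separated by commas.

  step 3 ⇒ step 4: AABACAAAAAAAA ⇒ B·B·AA·B·AC·B·B·B·B·B·B·B·B
    A ↦ B
    B ↦ AA
    C ↦ AC

A->B, B->AA, C->AC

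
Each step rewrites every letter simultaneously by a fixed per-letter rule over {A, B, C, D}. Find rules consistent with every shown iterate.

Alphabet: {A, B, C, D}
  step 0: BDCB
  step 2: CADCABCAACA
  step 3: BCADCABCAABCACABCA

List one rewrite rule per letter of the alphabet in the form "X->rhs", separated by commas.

  step 2 ⇒ step 3: CADCABCAACA ⇒ B·CA·DCA·B·CA·A·B·CA·CA·B·CA
    A ↦ CA
    B ↦ A
    C ↦ B
    D ↦ DCA

A->CA, B->A, C->B, D->DCA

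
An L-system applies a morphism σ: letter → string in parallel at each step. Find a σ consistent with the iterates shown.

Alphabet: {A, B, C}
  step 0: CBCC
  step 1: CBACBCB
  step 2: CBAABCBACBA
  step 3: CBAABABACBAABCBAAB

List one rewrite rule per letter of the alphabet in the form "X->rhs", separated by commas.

A->AB, B->A, C->CB

  step 2 ⇒ step 3: CBAABCBACBA ⇒ CB·A·AB·AB·A·CB·A·AB·CB·A·AB
    A ↦ AB
    B ↦ A
    C ↦ CB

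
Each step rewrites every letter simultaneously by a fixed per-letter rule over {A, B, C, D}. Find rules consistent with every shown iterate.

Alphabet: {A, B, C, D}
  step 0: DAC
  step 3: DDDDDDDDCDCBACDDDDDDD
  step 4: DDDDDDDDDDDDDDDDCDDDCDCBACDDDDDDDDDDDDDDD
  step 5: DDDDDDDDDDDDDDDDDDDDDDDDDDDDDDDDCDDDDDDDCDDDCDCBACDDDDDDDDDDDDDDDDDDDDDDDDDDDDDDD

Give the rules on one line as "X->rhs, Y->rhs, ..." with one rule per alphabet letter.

A->BA, B->C, C->CD, D->DD

  step 4 ⇒ step 5: DDDDDDDDDDDDDDDDCDDDCDCBACDDDDDDDDDDDDDDD ⇒ DD·DD·DD·DD·DD·DD·DD·DD·DD·DD·DD·DD·DD·DD·DD·DD·CD·DD·DD·DD·CD·DD·CD·C·BA·CD·DD·DD·DD·DD·DD·DD·DD·DD·DD·DD·DD·DD·DD·DD·DD
    A ↦ BA
    B ↦ C
    C ↦ CD
    D ↦ DD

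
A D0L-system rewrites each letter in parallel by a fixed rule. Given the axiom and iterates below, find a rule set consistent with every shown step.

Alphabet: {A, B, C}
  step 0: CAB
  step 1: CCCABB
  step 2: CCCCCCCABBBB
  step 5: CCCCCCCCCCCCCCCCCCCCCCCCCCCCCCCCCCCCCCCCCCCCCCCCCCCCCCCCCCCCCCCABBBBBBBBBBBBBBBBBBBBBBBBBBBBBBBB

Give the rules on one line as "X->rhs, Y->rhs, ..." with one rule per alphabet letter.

  step 1 ⇒ step 2: CCCABB ⇒ CC·CC·CC·CA·BB·BB
    A ↦ CA
    B ↦ BB
    C ↦ CC

A->CA, B->BB, C->CC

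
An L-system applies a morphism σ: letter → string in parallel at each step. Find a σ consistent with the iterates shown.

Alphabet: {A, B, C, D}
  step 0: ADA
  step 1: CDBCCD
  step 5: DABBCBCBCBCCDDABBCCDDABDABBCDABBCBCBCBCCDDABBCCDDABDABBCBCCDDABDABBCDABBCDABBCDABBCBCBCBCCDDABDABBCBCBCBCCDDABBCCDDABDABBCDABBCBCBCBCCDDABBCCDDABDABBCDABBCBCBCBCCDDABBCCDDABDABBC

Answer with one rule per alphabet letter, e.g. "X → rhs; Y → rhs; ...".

A->CD, B->DAB, C->BC, D->BC

  step 0 ⇒ step 1: ADA ⇒ CD·BC·CD
    A ↦ CD
    D ↦ BC
    B ↦ DAB  (constrained at step 1)
    C ↦ BC  (constrained at step 1)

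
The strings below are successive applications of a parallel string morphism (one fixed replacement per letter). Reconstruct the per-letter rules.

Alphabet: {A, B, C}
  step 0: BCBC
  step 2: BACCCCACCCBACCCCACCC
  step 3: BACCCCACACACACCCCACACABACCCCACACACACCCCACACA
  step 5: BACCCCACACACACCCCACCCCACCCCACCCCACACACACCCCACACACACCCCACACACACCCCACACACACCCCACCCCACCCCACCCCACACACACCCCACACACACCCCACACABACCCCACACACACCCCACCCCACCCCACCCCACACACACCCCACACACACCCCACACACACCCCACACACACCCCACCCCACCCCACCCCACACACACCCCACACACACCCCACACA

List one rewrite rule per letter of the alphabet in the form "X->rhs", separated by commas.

A->CCC, B->BA, C->CA

  step 2 ⇒ step 3: BACCCCACCCBACCCCACCC ⇒ BA·CCC·CA·CA·CA·CA·CCC·CA·CA·CA·BA·CCC·CA·CA·CA·CA·CCC·CA·CA·CA
    A ↦ CCC
    B ↦ BA
    C ↦ CA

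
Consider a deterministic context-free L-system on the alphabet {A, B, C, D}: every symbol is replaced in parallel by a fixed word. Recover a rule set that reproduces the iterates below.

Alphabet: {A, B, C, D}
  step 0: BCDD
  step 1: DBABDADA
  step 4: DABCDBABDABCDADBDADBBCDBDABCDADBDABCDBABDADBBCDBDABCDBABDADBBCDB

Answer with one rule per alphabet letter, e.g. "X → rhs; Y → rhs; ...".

A->BC, B->DB, C->AB, D->DA

  step 0 ⇒ step 1: BCDD ⇒ DB·AB·DA·DA
    B ↦ DB
    C ↦ AB
    D ↦ DA
    A ↦ BC  (constrained at step 1)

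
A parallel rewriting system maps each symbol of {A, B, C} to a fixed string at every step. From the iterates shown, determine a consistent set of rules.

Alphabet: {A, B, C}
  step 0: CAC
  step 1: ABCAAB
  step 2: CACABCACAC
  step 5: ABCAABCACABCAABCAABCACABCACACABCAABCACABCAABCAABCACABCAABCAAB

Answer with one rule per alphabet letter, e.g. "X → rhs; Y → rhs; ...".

  step 1 ⇒ step 2: ABCAAB ⇒ CA·C·AB·CA·CA·C
    A ↦ CA
    B ↦ C
    C ↦ AB

A->CA, B->C, C->AB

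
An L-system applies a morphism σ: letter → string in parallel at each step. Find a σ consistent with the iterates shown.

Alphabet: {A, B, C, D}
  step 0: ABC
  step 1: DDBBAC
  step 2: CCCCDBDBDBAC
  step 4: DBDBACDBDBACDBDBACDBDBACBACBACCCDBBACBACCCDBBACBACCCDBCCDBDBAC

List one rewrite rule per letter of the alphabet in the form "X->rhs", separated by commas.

A->D, B->DB, C->BAC, D->CC

  step 1 ⇒ step 2: DDBBAC ⇒ CC·CC·DB·DB·D·BAC
    A ↦ D
    B ↦ DB
    C ↦ BAC
    D ↦ CC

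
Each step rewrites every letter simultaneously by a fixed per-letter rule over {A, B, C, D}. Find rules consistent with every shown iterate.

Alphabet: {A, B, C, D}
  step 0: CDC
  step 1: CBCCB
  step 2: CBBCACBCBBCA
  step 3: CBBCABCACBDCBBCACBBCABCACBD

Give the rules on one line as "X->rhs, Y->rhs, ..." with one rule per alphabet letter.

A->D, B->BCA, C->CB, D->C

  step 2 ⇒ step 3: CBBCACBCBBCA ⇒ CB·BCA·BCA·CB·D·CB·BCA·CB·BCA·BCA·CB·D
    A ↦ D
    B ↦ BCA
    C ↦ CB
  step 0 ⇒ step 1: CDC ⇒ CB·C·CB
    D ↦ C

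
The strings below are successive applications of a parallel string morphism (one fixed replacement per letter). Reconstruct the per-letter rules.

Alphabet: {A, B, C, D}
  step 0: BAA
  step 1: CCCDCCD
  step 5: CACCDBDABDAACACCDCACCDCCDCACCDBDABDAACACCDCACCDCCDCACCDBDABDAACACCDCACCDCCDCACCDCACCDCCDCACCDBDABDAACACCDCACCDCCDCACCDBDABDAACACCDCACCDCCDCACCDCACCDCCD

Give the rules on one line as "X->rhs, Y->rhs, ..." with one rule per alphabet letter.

A->CCD, B->C, C->BDA, D->A

  step 0 ⇒ step 1: BAA ⇒ C·CCD·CCD
    A ↦ CCD
    B ↦ C
    C ↦ BDA  (constrained at step 1)
    D ↦ A  (constrained at step 1)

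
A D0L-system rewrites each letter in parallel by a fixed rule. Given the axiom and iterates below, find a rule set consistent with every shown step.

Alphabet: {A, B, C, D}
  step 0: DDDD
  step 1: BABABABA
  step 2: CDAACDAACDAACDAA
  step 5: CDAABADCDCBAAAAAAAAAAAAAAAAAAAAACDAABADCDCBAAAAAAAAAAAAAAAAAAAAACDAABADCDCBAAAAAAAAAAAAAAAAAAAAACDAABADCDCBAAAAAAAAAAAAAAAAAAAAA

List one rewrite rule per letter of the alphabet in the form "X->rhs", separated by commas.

  step 1 ⇒ step 2: BABABABA ⇒ CD·AA·CD·AA·CD·AA·CD·AA
    A ↦ AA
    B ↦ CD
    C ↦ DC  (constrained at step 2)
  step 0 ⇒ step 1: DDDD ⇒ BA·BA·BA·BA
    D ↦ BA

A->AA, B->CD, C->DC, D->BA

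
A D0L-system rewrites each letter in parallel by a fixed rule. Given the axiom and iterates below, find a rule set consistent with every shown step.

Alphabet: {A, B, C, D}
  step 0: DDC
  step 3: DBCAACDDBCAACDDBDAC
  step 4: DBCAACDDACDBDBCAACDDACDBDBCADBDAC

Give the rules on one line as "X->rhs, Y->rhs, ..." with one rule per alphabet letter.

A->D, B->CA, C->AC, D->DB

  step 3 ⇒ step 4: DBCAACDDBCAACDDBDAC ⇒ DB·CA·AC·D·D·AC·DB·DB·CA·AC·D·D·AC·DB·DB·CA·DB·D·AC
    A ↦ D
    B ↦ CA
    C ↦ AC
    D ↦ DB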